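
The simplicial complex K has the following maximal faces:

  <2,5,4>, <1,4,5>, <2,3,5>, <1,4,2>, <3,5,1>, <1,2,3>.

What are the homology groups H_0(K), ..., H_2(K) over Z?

Take the total order 1 < 2 < 3 < 4 < 5 on the vertex set. Then K (dimension 2) consists of the simplices:

  0-simplices (5): [1], [2], [3], [4], [5]
  1-simplices (9): [1,2], [1,3], [1,4], [1,5], [2,3], [2,4], [2,5], [3,5], [4,5]
  2-simplices (6): [1,2,3], [1,2,4], [1,3,5], [1,4,5], [2,3,5], [2,4,5]

so the chain groups are C_0 ≅ Z^5, C_1 ≅ Z^9, C_2 ≅ Z^6.

The boundary map ∂_1: C_1 → C_0 is given by ∂[p,q] = [q] − [p]. For instance
  ∂[1,3] = [3] − [1].
The 5×9 boundary matrix has rank 4 and Smith normal form diag(1,1,1,1).

Boundary ∂_2: C_2 → C_1 acts by ∂[p,q,r] = [q,r] − [p,r] + [p,q]. For instance
  ∂[1,2,3] = [2,3] − [1,3] + [1,2],
  ∂[2,3,5] = [3,5] − [2,5] + [2,3].
The 9×6 boundary matrix has rank 5 and Smith normal form diag(1,1,1,1,1).

Now H_k = ker ∂_k / im ∂_{k+1}, so:

  H_0: rank C_0 − rank ∂_1 = 5 − 4 = 1, and the invariant factors of ∂_1 are all 1, so H_0 ≅ Z.
  H_1: rank ker ∂_1 − rank ∂_2 = (9 − 4) − 5 = 0, and the invariant factors of ∂_2 are all 1, so H_1 ≅ 0.
  H_2: rank ker ∂_2 − rank ∂_3 = (6 − 5) − 0 = 1, and there is no ∂_3, so H_2 ≅ Z.

H_0 ≅ Z,  H_1 = 0,  H_2 ≅ Z.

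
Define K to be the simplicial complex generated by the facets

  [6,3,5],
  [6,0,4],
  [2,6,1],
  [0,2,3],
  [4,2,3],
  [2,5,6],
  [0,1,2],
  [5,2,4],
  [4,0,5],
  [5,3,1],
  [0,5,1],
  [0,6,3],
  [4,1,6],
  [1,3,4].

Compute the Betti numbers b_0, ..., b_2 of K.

Take the total order 0 < 1 < 2 < 3 < 4 < 5 < 6 on the vertex set. Then K (dimension 2) consists of the simplices:

  0-simplices (7): [0], [1], [2], [3], [4], [5], [6]
  1-simplices (21): [0,1], [0,2], [0,3], [0,4], [0,5], [0,6], [1,2], [1,3], [1,4], [1,5], [1,6], [2,3], [2,4], [2,5], [2,6], [3,4], [3,5], [3,6], [4,5], [4,6], [5,6]
  2-simplices (14): [0,1,2], [0,1,5], [0,2,3], [0,3,6], [0,4,5], [0,4,6], [1,2,6], [1,3,4], [1,3,5], [1,4,6], [2,3,4], [2,4,5], [2,5,6], [3,5,6]

so the chain groups are C_0 ≅ Z^7, C_1 ≅ Z^21, C_2 ≅ Z^14.

∂_1: C_1 → C_0 sends each edge [p,q] (with p < q) to q − p. For instance
  ∂[5,6] = [6] − [5].
The 7×21 boundary matrix has rank 6 and Smith normal form diag(1,1,1,1,1,1).

∂_2: C_2 → C_1 sends each 2-simplex [p,q,r] to [q,r] − [p,r] + [p,q]. For instance
  ∂[0,2,3] = [2,3] − [0,3] + [0,2],
  ∂[2,4,5] = [4,5] − [2,5] + [2,4].
As a 21×14 matrix over Z this has rank 13, with invariant factors (1,1,1,1,1,1,1,1,1,1,1,1,1).

Now H_k = ker ∂_k / im ∂_{k+1}, so:

  H_0: rank C_0 − rank ∂_1 = 7 − 6 = 1, and the invariant factors of ∂_1 are all 1, so H_0 ≅ Z.
  H_1: rank ker ∂_1 − rank ∂_2 = (21 − 6) − 13 = 2, and the invariant factors of ∂_2 are all 1, so H_1 ≅ Z^2.
  H_2: rank ker ∂_2 − rank ∂_3 = (14 − 13) − 0 = 1, and there is no ∂_3, so H_2 ≅ Z.

Hence the Betti numbers are b_0 = 1, b_1 = 2, b_2 = 1.

b_0 = 1, b_1 = 2, b_2 = 1.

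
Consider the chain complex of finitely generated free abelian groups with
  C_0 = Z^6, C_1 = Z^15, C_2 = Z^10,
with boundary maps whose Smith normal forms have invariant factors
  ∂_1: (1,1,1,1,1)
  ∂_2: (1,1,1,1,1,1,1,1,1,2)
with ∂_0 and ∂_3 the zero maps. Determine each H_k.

H_0 = Z,  H_1 = Z/2,  H_2 = 0.

H_0: b_0 = 6 − 0 − 5 = 1; torsion from ∂_1 factors > 1: none. So H_0 = Z.
H_1: b_1 = 15 − 5 − 10 = 0; torsion from ∂_2 factors > 1: [2]. So H_1 = Z/2.
H_2: b_2 = 10 − 10 − 0 = 0; torsion from ∂_3 factors > 1: none. So H_2 = 0.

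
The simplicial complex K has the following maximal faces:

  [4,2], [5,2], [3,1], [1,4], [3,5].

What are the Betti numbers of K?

Order the vertices as 1 < 2 < 3 < 4 < 5. Listing each simplex with vertices in this order, K has dimension 1 with simplices:

  0-simplices (5): [1], [2], [3], [4], [5]
  1-simplices (5): [1,3], [1,4], [2,4], [2,5], [3,5]

Hence C_0 ≅ Z^5, C_1 ≅ Z^5.

The boundary map ∂_1: C_1 → C_0 is given by ∂[p,q] = [q] − [p]. For instance
  ∂[2,4] = [4] − [2].
As a 5×5 matrix over Z this has rank 4, with invariant factors (1,1,1,1).

Computing H_k = (kernel of ∂_k) / (image of ∂_{k+1}):

  H_0: rank C_0 − rank ∂_1 = 5 − 4 = 1, and the invariant factors of ∂_1 are all 1, so H_0 ≅ Z.
  H_1: rank ker ∂_1 − rank ∂_2 = (5 − 4) − 0 = 1, and there is no ∂_2, so H_1 ≅ Z.

As a check, the Euler characteristic is 5 − 5 = 0, which agrees with 1 − 1 = 0.

Hence the Betti numbers are b_0 = 1, b_1 = 1.

b_0 = 1, b_1 = 1.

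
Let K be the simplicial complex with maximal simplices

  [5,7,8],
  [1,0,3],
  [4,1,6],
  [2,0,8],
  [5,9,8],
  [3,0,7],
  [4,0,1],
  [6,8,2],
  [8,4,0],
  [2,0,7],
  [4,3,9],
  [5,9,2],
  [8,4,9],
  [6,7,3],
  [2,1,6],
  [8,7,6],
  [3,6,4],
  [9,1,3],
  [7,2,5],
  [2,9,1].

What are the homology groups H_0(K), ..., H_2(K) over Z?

H_0 = Z,  H_1 = Z × Z/2,  H_2 = 0.

We work with the vertex ordering 0 < 1 < 2 < 3 < 4 < 5 < 6 < 7 < 8 < 9. The simplices of K, each written with vertices in increasing order, are:

  0-simplices (10): [0], [1], [2], [3], [4], [5], [6], [7], [8], [9]
  1-simplices (30): (30 of them)
  2-simplices (20): (20 of them)

giving chain groups C_0 ≅ Z^10, C_1 ≅ Z^30, C_2 ≅ Z^20.

The boundary map ∂_1: C_1 → C_0 maps an edge to its endpoints' difference, ∂[p,q] = q − p.
As a 10×30 matrix over Z this has rank 9, with invariant factors (1,1,1,1,1,1,1,1,1).

The boundary map ∂_2: C_2 → C_1 maps a triangle to the signed sum of its edges. For instance
  ∂[0,2,7] = [2,7] − [0,7] + [0,2],
  ∂[6,7,8] = [7,8] − [6,8] + [6,7].
The 30×20 boundary matrix has rank 20 and Smith normal form diag(1,1,1,1,1,1,1,1,1,1,1,1,1,1,1,1,1,1,1,2).

Reading off H_k = ker ∂_k / im ∂_{k+1}:

  H_0: rank C_0 − rank ∂_1 = 10 − 9 = 1, and the invariant factors of ∂_1 are all 1, so H_0 = Z.
  H_1: rank ker ∂_1 − rank ∂_2 = (30 − 9) − 20 = 1, and ∂_2 has invariant factor 2 > 1, so H_1 = Z × Z/2.
  H_2: rank ker ∂_2 − rank ∂_3 = (20 − 20) − 0 = 0, and there is no ∂_3, so H_2 = 0.

As a check, the Euler characteristic is 10 − 30 + 20 = 0, which agrees with 1 − 1 + 0 = 0.
(K is a triangulation of the Klein bottle.)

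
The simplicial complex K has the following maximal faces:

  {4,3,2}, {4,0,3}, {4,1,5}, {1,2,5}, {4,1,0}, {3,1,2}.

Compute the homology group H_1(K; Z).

K has 6 vertices, 12 edges, 6 triangles.
rank ∂_1 = 5, rank ∂_2 = 6 ⇒ b_1 = 12 − 5 − 6 = 1; all invariant factors of ∂_2 are 1 so no torsion. So H_1 = Z.

H_1 ≅ Z.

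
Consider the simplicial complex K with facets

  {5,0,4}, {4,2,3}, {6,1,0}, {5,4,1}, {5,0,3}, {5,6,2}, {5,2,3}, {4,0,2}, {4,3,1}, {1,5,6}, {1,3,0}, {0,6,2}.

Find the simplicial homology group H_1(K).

K has 7 vertices, 18 edges, 12 triangles.
rank ∂_1 = 6, rank ∂_2 = 12 ⇒ b_1 = 18 − 6 − 12 = 0; ∂_2 has invariant factor(s) [2] giving torsion. So H_1 = Z/2Z.

H_1 ≅ Z/2Z.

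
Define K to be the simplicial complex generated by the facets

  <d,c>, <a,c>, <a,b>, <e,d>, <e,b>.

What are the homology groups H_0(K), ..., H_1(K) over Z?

H_0 ≅ Z,  H_1 ≅ Z.

We work with the vertex ordering a < b < c < d < e. The simplices of K, each written with vertices in increasing order, are:

  0-simplices (5): a, b, c, d, e
  1-simplices (5): ab, ac, be, cd, de

so the chain groups are C_0 ≅ Z^5, C_1 ≅ Z^5.

Boundary ∂_1: C_1 → C_0 sends each edge [p,q] (with p < q) to q − p.
The resulting 5×5 matrix has rank 4, and its Smith normal form has invariant factors (1,1,1,1).

Now H_k = ker ∂_k / im ∂_{k+1}, so:

  H_0: rank C_0 − rank ∂_1 = 5 − 4 = 1, and the invariant factors of ∂_1 are all 1, so H_0 = Z.
  H_1: rank ker ∂_1 − rank ∂_2 = (5 − 4) − 0 = 1, and there is no ∂_2, so H_1 = Z.

(K is a triangulation of the circle S^1.)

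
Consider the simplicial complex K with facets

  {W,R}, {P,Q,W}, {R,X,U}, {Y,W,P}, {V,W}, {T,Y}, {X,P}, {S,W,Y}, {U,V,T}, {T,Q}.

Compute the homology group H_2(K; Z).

H_2 = 0.

K has 10 vertices, 18 edges, 5 triangles.
rank ∂_2 = 5, rank ∂_3 = 0 ⇒ b_2 = 5 − 5 − 0 = 0. So H_2 ≅ 0.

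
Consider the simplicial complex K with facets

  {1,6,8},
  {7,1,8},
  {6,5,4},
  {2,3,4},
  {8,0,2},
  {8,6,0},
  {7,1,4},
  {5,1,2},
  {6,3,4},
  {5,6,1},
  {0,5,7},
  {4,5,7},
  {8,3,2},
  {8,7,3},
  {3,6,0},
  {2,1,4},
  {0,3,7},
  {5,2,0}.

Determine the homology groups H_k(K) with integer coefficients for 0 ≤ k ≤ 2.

Order the vertices as 0 < 1 < 2 < 3 < 4 < 5 < 6 < 7 < 8. Listing each simplex with vertices in this order, K has dimension 2 with simplices:

  0-simplices (9): [0], [1], [2], [3], [4], [5], [6], [7], [8]
  1-simplices (27): (27 of them)
  2-simplices (18): [0,2,5], [0,2,8], [0,3,6], [0,3,7], [0,5,7], [0,6,8], [1,2,4], [1,2,5], [1,4,7], [1,5,6], [1,6,8], [1,7,8], [2,3,4], [2,3,8], [3,4,6], [3,7,8], [4,5,6], [4,5,7]

so the chain groups are C_0 ≅ Z^9, C_1 ≅ Z^27, C_2 ≅ Z^18.

∂_1: C_1 → C_0 maps an edge to its endpoints' difference, ∂[p,q] = q − p. For instance
  ∂[0,3] = [3] − [0].
The resulting 9×27 matrix has rank 8, and its Smith normal form has invariant factors (1,1,1,1,1,1,1,1).

Boundary ∂_2: C_2 → C_1 acts by ∂[p,q,r] = [q,r] − [p,r] + [p,q]. For instance
  ∂[2,3,8] = [3,8] − [2,8] + [2,3],
  ∂[0,5,7] = [5,7] − [0,7] + [0,5].
The resulting 27×18 matrix has rank 18, and its Smith normal form has invariant factors (1,1,1,1,1,1,1,1,1,1,1,1,1,1,1,1,1,2).

Reading off H_k = ker ∂_k / im ∂_{k+1}:

  H_0: rank C_0 − rank ∂_1 = 9 − 8 = 1, and the invariant factors of ∂_1 are all 1, so H_0 ≅ Z.
  H_1: rank ker ∂_1 − rank ∂_2 = (27 − 8) − 18 = 1, and ∂_2 has invariant factor 2 > 1, so H_1 ≅ Z ⊕ Z/2.
  H_2: rank ker ∂_2 − rank ∂_3 = (18 − 18) − 0 = 0, and there is no ∂_3, so H_2 ≅ 0.

H_0 = Z,  H_1 = Z ⊕ Z/2,  H_2 = 0.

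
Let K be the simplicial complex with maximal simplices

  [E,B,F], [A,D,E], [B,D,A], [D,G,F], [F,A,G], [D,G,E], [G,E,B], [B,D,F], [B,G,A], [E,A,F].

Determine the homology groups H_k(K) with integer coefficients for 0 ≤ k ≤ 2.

H_0 = Z,  H_1 = Z/2,  H_2 = 0.

Fix the vertex order A < B < D < E < F < G and write every simplex with vertices in increasing order. Then dim K = 2 and the simplices of K are:

  0-simplices (6): A, B, D, E, F, G
  1-simplices (15): AB, AD, AE, AF, AG, BD, BE, BF, BG, DE, DF, DG, EF, EG, FG
  2-simplices (10): ABD, ABG, ADE, AEF, AFG, BDF, BEF, BEG, DEG, DFG

giving chain groups C_0 ≅ Z^6, C_1 ≅ Z^15, C_2 ≅ Z^10.

The boundary map ∂_1: C_1 → C_0 is given by ∂[p,q] = [q] − [p]. For instance
  ∂DG = G − D.
The 6×15 boundary matrix has rank 5 and Smith normal form diag(1,1,1,1,1).

∂_2: C_2 → C_1 maps a triangle to the signed sum of its edges. For instance
  ∂DEG = EG − DG + DE,
  ∂AEF = EF − AF + AE.
This gives a 15×10 integer matrix of rank 10; reducing to Smith normal form yields diagonal entries (1,1,1,1,1,1,1,1,1,2).

Reading off H_k = ker ∂_k / im ∂_{k+1}:

  H_0: rank C_0 − rank ∂_1 = 6 − 5 = 1, and the invariant factors of ∂_1 are all 1, so H_0 ≅ Z.
  H_1: rank ker ∂_1 − rank ∂_2 = (15 − 5) − 10 = 0, and ∂_2 has invariant factor 2 > 1, so H_1 ≅ Z/2.
  H_2: rank ker ∂_2 − rank ∂_3 = (10 − 10) − 0 = 0, and there is no ∂_3, so H_2 ≅ 0.

As a check, the Euler characteristic is 6 − 15 + 10 = 1, which agrees with 1 − 0 + 0 = 1.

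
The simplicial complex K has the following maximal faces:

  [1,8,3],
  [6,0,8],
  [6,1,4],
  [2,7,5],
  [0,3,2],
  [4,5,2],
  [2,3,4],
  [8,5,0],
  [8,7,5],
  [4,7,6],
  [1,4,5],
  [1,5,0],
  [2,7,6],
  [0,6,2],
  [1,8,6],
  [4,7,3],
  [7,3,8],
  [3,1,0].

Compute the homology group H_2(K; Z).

We work with the vertex ordering 0 < 1 < 2 < 3 < 4 < 5 < 6 < 7 < 8. The simplices of K, each written with vertices in increasing order, are:

  0-simplices (9): [0], [1], [2], [3], [4], [5], [6], [7], [8]
  1-simplices (27): (27 of them)
  2-simplices (18): [0,1,3], [0,1,5], [0,2,3], [0,2,6], [0,5,8], [0,6,8], [1,3,8], [1,4,5], [1,4,6], [1,6,8], [2,3,4], [2,4,5], [2,5,7], [2,6,7], [3,4,7], [3,7,8], [4,6,7], [5,7,8]

so the chain groups are C_0 ≅ Z^9, C_1 ≅ Z^27, C_2 ≅ Z^18.

Boundary ∂_1: C_1 → C_0 maps an edge to its endpoints' difference, ∂[p,q] = q − p. For instance
  ∂[4,6] = [6] − [4].
The resulting 9×27 matrix has rank 8, and its Smith normal form has invariant factors (1,1,1,1,1,1,1,1).

The boundary map ∂_2: C_2 → C_1 maps a triangle to the signed sum of its edges. For instance
  ∂[2,3,4] = [3,4] − [2,4] + [2,3],
  ∂[0,6,8] = [6,8] − [0,8] + [0,6].
The resulting 27×18 matrix has rank 18, and its Smith normal form has invariant factors (1,1,1,1,1,1,1,1,1,1,1,1,1,1,1,1,1,2).

Now H_k = ker ∂_k / im ∂_{k+1}, so:

  H_2: rank ker ∂_2 − rank ∂_3 = (18 − 18) − 0 = 0, and there is no ∂_3, so H_2 = 0.

H_2 = 0.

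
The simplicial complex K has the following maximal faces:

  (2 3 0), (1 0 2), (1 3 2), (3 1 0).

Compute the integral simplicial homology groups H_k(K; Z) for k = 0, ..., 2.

H_0 ≅ Z,  H_1 = 0,  H_2 ≅ Z.

Take the total order 0 < 1 < 2 < 3 on the vertex set. Then K (dimension 2) consists of the simplices:

  0-simplices (4): [0], [1], [2], [3]
  1-simplices (6): [0,1], [0,2], [0,3], [1,2], [1,3], [2,3]
  2-simplices (4): [0,1,2], [0,1,3], [0,2,3], [1,2,3]

Hence C_0 ≅ Z^4, C_1 ≅ Z^6, C_2 ≅ Z^4.

∂_1: C_1 → C_0 maps an edge to its endpoints' difference, ∂[p,q] = q − p. For instance
  ∂[2,3] = [3] − [2].
The 4×6 boundary matrix has rank 3 and Smith normal form diag(1,1,1).

The boundary map ∂_2: C_2 → C_1 sends each 2-simplex [p,q,r] to [q,r] − [p,r] + [p,q]. For instance
  ∂[0,1,2] = [1,2] − [0,2] + [0,1],
  ∂[0,2,3] = [2,3] − [0,3] + [0,2].
The resulting 6×4 matrix has rank 3, and its Smith normal form has invariant factors (1,1,1).

Now H_k = ker ∂_k / im ∂_{k+1}, so:

  H_0: rank C_0 − rank ∂_1 = 4 − 3 = 1, and the invariant factors of ∂_1 are all 1, so H_0 ≅ Z.
  H_1: rank ker ∂_1 − rank ∂_2 = (6 − 3) − 3 = 0, and the invariant factors of ∂_2 are all 1, so H_1 ≅ 0.
  H_2: rank ker ∂_2 − rank ∂_3 = (4 − 3) − 0 = 1, and there is no ∂_3, so H_2 ≅ Z.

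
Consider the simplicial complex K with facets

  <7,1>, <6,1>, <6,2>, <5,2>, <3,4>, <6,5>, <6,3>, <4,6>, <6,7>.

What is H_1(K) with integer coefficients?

H_1 ≅ Z^3.

We work with the vertex ordering 1 < 2 < 3 < 4 < 5 < 6 < 7. The simplices of K, each written with vertices in increasing order, are:

  0-simplices (7): [1], [2], [3], [4], [5], [6], [7]
  1-simplices (9): [1,6], [1,7], [2,5], [2,6], [3,4], [3,6], [4,6], [5,6], [6,7]

Hence C_0 ≅ Z^7, C_1 ≅ Z^9.

The boundary map ∂_1: C_1 → C_0 is given by ∂[p,q] = [q] − [p]. For instance
  ∂[3,4] = [4] − [3].
The 7×9 boundary matrix has rank 6 and Smith normal form diag(1,1,1,1,1,1).

Reading off H_k = ker ∂_k / im ∂_{k+1}:

  H_1: rank ker ∂_1 − rank ∂_2 = (9 − 6) − 0 = 3, and there is no ∂_2, so H_1 = Z^3.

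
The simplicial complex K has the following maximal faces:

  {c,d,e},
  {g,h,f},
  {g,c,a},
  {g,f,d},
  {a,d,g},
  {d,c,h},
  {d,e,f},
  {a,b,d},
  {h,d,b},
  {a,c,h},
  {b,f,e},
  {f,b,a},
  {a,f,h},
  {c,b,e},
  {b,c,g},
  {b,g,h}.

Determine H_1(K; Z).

H_1 ≅ Z^2.

Fix the vertex order a < b < c < d < e < f < g < h and write every simplex with vertices in increasing order. Then dim K = 2 and the simplices of K are:

  0-simplices (8): a, b, c, d, e, f, g, h
  1-simplices (24): ab, ac, ad, af, ag, ah, bc, bd, be, bf, bg, bh, cd, ce, cg, ch, de, df, dg, dh, ef, fg, fh, gh
  2-simplices (16): abd, abf, acg, ach, adg, afh, bce, bcg, bdh, bef, bgh, cde, cdh, def, dfg, fgh

Hence C_0 ≅ Z^8, C_1 ≅ Z^24, C_2 ≅ Z^16.

Boundary ∂_1: C_1 → C_0 is given by ∂[p,q] = [q] − [p]. For instance
  ∂ah = h − a.
The resulting 8×24 matrix has rank 7, and its Smith normal form has invariant factors (1,1,1,1,1,1,1).

Boundary ∂_2: C_2 → C_1 maps a triangle to the signed sum of its edges. For instance
  ∂bef = ef − bf + be,
  ∂bdh = dh − bh + bd.
The resulting 24×16 matrix has rank 15, and its Smith normal form has invariant factors (1,1,1,1,1,1,1,1,1,1,1,1,1,1,1).

From H_k ≅ ker(∂_k) / im(∂_{k+1}) we obtain:

  H_1: rank ker ∂_1 − rank ∂_2 = (24 − 7) − 15 = 2, and the invariant factors of ∂_2 are all 1, so H_1 = Z^2.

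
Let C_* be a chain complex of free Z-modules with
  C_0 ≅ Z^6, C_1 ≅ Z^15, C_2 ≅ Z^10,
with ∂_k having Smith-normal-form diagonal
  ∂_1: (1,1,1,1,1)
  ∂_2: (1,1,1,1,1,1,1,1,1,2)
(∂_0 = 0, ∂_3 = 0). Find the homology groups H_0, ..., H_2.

H_0 = Z,  H_1 = Z/2,  H_2 = 0.

H_0: b_0 = 6 − 0 − 5 = 1; torsion from ∂_1 factors > 1: none. So H_0 = Z.
H_1: b_1 = 15 − 5 − 10 = 0; torsion from ∂_2 factors > 1: [2]. So H_1 = Z/2.
H_2: b_2 = 10 − 10 − 0 = 0; torsion from ∂_3 factors > 1: none. So H_2 = 0.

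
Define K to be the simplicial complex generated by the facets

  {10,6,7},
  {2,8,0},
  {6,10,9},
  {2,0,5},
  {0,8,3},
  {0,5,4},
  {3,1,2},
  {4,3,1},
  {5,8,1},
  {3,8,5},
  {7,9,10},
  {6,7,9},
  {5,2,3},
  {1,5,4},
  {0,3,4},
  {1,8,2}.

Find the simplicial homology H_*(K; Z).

We work with the vertex ordering 0 < 1 < 2 < 3 < 4 < 5 < 6 < 7 < 8 < 9 < 10. The simplices of K, each written with vertices in increasing order, are:

  0-simplices (11): [0], [1], [2], [3], [4], [5], [6], [7], [8], [9], [10]
  1-simplices (24): (24 of them)
  2-simplices (16): [0,2,5], [0,2,8], [0,3,4], [0,3,8], [0,4,5], [1,2,3], [1,2,8], [1,3,4], [1,4,5], [1,5,8], [2,3,5], [3,5,8], [6,7,9], [6,7,10], [6,9,10], [7,9,10]

Hence C_0 ≅ Z^11, C_1 ≅ Z^24, C_2 ≅ Z^16.

∂_1: C_1 → C_0 is given by ∂[p,q] = [q] − [p]. For instance
  ∂[1,8] = [8] − [1].
The resulting 11×24 matrix has rank 9, and its Smith normal form has invariant factors (1,1,1,1,1,1,1,1,1).

∂_2: C_2 → C_1 sends each 2-simplex [p,q,r] to [q,r] − [p,r] + [p,q]. For instance
  ∂[0,4,5] = [4,5] − [0,5] + [0,4],
  ∂[1,2,8] = [2,8] − [1,8] + [1,2].
The resulting 24×16 matrix has rank 15, and its Smith normal form has invariant factors (1,1,1,1,1,1,1,1,1,1,1,1,1,1,2).

Computing H_k = (kernel of ∂_k) / (image of ∂_{k+1}):

  H_0: rank C_0 − rank ∂_1 = 11 − 9 = 2, and the invariant factors of ∂_1 are all 1, so H_0 ≅ Z^2.
  H_1: rank ker ∂_1 − rank ∂_2 = (24 − 9) − 15 = 0, and ∂_2 has invariant factor 2 > 1, so H_1 ≅ Z/2.
  H_2: rank ker ∂_2 − rank ∂_3 = (16 − 15) − 0 = 1, and there is no ∂_3, so H_2 ≅ Z.

(K is a triangulation of the disjoint union of the 2-sphere S^2 and the real projective plane RP^2.)

H_0 ≅ Z^2,  H_1 ≅ Z/2,  H_2 ≅ Z.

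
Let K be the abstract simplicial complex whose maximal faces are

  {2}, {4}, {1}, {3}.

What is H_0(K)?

K has 4 vertices.
rank ∂_0 = 0, rank ∂_1 = 0 ⇒ b_0 = 4 − 0 − 0 = 4. So H_0 ≅ Z^4.

H_0 = Z^4.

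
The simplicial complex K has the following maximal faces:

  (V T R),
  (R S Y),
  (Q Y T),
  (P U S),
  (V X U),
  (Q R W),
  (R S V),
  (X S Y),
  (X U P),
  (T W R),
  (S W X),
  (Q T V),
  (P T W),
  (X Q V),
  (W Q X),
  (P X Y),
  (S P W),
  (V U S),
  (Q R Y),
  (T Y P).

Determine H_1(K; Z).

H_1 ≅ Z ⊕ Z/2.

Take the total order P < Q < R < S < T < U < V < W < X < Y on the vertex set. Then K (dimension 2) consists of the simplices:

  0-simplices (10): P, Q, R, S, T, U, V, W, X, Y
  1-simplices (30): PS, PT, PU, PW, PX, PY, QR, QT, QV, QW, QX, QY, RS, RT, RV, RW, RY, SU, SV, SW, SX, SY, TV, TW, TY, UV, UX, VX, WX, XY
  2-simplices (20): PSU, PSW, PTW, PTY, PUX, PXY, QRW, QRY, QTV, QTY, QVX, QWX, RSV, RSY, RTV, RTW, SUV, SWX, SXY, UVX

giving chain groups C_0 ≅ Z^10, C_1 ≅ Z^30, C_2 ≅ Z^20.

The boundary map ∂_1: C_1 → C_0 sends each edge [p,q] (with p < q) to q − p. For instance
  ∂QX = X − Q.
As a 10×30 matrix over Z this has rank 9, with invariant factors (1,1,1,1,1,1,1,1,1).

The boundary map ∂_2: C_2 → C_1 maps a triangle to the signed sum of its edges. For instance
  ∂RSV = SV − RV + RS,
  ∂RTW = TW − RW + RT.
This gives a 30×20 integer matrix of rank 20; reducing to Smith normal form yields diagonal entries (1,1,1,1,1,1,1,1,1,1,1,1,1,1,1,1,1,1,1,2).

Computing H_k = (kernel of ∂_k) / (image of ∂_{k+1}):

  H_1: rank ker ∂_1 − rank ∂_2 = (30 − 9) − 20 = 1, and ∂_2 has invariant factor 2 > 1, so H_1 = Z ⊕ Z/2.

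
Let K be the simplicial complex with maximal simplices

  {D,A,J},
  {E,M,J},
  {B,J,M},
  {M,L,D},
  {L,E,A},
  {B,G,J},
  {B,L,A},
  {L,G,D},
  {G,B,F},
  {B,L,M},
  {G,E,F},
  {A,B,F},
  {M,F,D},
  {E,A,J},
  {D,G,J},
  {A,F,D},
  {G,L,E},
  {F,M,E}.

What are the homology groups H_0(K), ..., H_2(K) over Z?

H_0 = Z,  H_1 = Z^2,  H_2 = Z.

We work with the vertex ordering A < B < D < E < F < G < J < L < M. The simplices of K, each written with vertices in increasing order, are:

  0-simplices (9): A, B, D, E, F, G, J, L, M
  1-simplices (27): AB, AD, AE, AF, AJ, AL, BF, BG, BJ, BL, BM, DF, DG, DJ, DL, DM, EF, EG, EJ, EL, EM, FG, FM, GJ, GL, JM, LM
  2-simplices (18): ABF, ABL, ADF, ADJ, AEJ, AEL, BFG, BGJ, BJM, BLM, DFM, DGJ, DGL, DLM, EFG, EFM, EGL, EJM

giving chain groups C_0 ≅ Z^9, C_1 ≅ Z^27, C_2 ≅ Z^18.

Boundary ∂_1: C_1 → C_0 is given by ∂[p,q] = [q] − [p].
As a 9×27 matrix over Z this has rank 8, with invariant factors (1,1,1,1,1,1,1,1).

∂_2: C_2 → C_1 acts by ∂[p,q,r] = [q,r] − [p,r] + [p,q]. For instance
  ∂EJM = JM − EM + EJ,
  ∂AEJ = EJ − AJ + AE.
This gives a 27×18 integer matrix of rank 17; reducing to Smith normal form yields diagonal entries (1,1,1,1,1,1,1,1,1,1,1,1,1,1,1,1,1).

From H_k ≅ ker(∂_k) / im(∂_{k+1}) we obtain:

  H_0: rank C_0 − rank ∂_1 = 9 − 8 = 1, and the invariant factors of ∂_1 are all 1, so H_0 ≅ Z.
  H_1: rank ker ∂_1 − rank ∂_2 = (27 − 8) − 17 = 2, and the invariant factors of ∂_2 are all 1, so H_1 ≅ Z^2.
  H_2: rank ker ∂_2 − rank ∂_3 = (18 − 17) − 0 = 1, and there is no ∂_3, so H_2 ≅ Z.

(K is a triangulation of the torus T^2.)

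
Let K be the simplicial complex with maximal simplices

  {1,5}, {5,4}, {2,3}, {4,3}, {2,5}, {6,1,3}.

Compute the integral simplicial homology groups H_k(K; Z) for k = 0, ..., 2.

Fix the vertex order 1 < 2 < 3 < 4 < 5 < 6 and write every simplex with vertices in increasing order. Then dim K = 2 and the simplices of K are:

  0-simplices (6): [1], [2], [3], [4], [5], [6]
  1-simplices (8): [1,3], [1,5], [1,6], [2,3], [2,5], [3,4], [3,6], [4,5]
  2-simplices (1): [1,3,6]

Hence C_0 ≅ Z^6, C_1 ≅ Z^8, C_2 ≅ Z^1.

Boundary ∂_1: C_1 → C_0 maps an edge to its endpoints' difference, ∂[p,q] = q − p. For instance
  ∂[1,3] = [3] − [1].
As a 6×8 matrix over Z this has rank 5, with invariant factors (1,1,1,1,1).

The boundary map ∂_2: C_2 → C_1 acts by ∂[p,q,r] = [q,r] − [p,r] + [p,q]. For instance
  ∂[1,3,6] = [3,6] − [1,6] + [1,3].
As a 8×1 matrix over Z this has rank 1, with invariant factors (1).

Computing H_k = (kernel of ∂_k) / (image of ∂_{k+1}):

  H_0: rank C_0 − rank ∂_1 = 6 − 5 = 1, and the invariant factors of ∂_1 are all 1, so H_0 = Z.
  H_1: rank ker ∂_1 − rank ∂_2 = (8 − 5) − 1 = 2, and the invariant factors of ∂_2 are all 1, so H_1 = Z^2.
  H_2: rank ker ∂_2 − rank ∂_3 = (1 − 1) − 0 = 0, and there is no ∂_3, so H_2 = 0.

H_0 = Z,  H_1 = Z^2,  H_2 = 0.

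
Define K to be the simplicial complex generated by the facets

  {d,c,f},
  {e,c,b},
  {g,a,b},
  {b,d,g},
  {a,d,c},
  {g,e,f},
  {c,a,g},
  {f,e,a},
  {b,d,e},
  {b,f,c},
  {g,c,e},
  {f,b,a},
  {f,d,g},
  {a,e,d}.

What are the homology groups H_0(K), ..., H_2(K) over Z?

K has 7 vertices, 21 edges, 14 triangles.
rank ∂_0 = 0, rank ∂_1 = 6 ⇒ b_0 = 7 − 0 − 6 = 1; all invariant factors of ∂_1 are 1 so no torsion. So H_0 ≅ Z.
rank ∂_1 = 6, rank ∂_2 = 13 ⇒ b_1 = 21 − 6 − 13 = 2; all invariant factors of ∂_2 are 1 so no torsion. So H_1 ≅ Z^2.
rank ∂_2 = 13, rank ∂_3 = 0 ⇒ b_2 = 14 − 13 − 0 = 1. So H_2 ≅ Z.

H_0 = Z,  H_1 = Z^2,  H_2 = Z.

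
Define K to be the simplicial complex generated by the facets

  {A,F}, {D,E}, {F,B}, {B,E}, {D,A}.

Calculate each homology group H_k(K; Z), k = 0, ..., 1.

H_0 = Z,  H_1 = Z.

Take the total order A < B < D < E < F on the vertex set. Then K (dimension 1) consists of the simplices:

  0-simplices (5): A, B, D, E, F
  1-simplices (5): AD, AF, BE, BF, DE

giving chain groups C_0 ≅ Z^5, C_1 ≅ Z^5.

∂_1: C_1 → C_0 sends each edge [p,q] (with p < q) to q − p.
The 5×5 boundary matrix has rank 4 and Smith normal form diag(1,1,1,1).

Now H_k = ker ∂_k / im ∂_{k+1}, so:

  H_0: rank C_0 − rank ∂_1 = 5 − 4 = 1, and the invariant factors of ∂_1 are all 1, so H_0 = Z.
  H_1: rank ker ∂_1 − rank ∂_2 = (5 − 4) − 0 = 1, and there is no ∂_2, so H_1 = Z.

(K is a triangulation of the circle S^1.)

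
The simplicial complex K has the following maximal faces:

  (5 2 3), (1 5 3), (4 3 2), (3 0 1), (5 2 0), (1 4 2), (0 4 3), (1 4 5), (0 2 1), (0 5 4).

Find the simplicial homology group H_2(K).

We work with the vertex ordering 0 < 1 < 2 < 3 < 4 < 5. The simplices of K, each written with vertices in increasing order, are:

  0-simplices (6): [0], [1], [2], [3], [4], [5]
  1-simplices (15): [0,1], [0,2], [0,3], [0,4], [0,5], [1,2], [1,3], [1,4], [1,5], [2,3], [2,4], [2,5], [3,4], [3,5], [4,5]
  2-simplices (10): [0,1,2], [0,1,3], [0,2,5], [0,3,4], [0,4,5], [1,2,4], [1,3,5], [1,4,5], [2,3,4], [2,3,5]

Hence C_0 ≅ Z^6, C_1 ≅ Z^15, C_2 ≅ Z^10.

The boundary map ∂_1: C_1 → C_0 is given by ∂[p,q] = [q] − [p]. For instance
  ∂[4,5] = [5] − [4].
As a 6×15 matrix over Z this has rank 5, with invariant factors (1,1,1,1,1).

∂_2: C_2 → C_1 acts by ∂[p,q,r] = [q,r] − [p,r] + [p,q]. For instance
  ∂[1,4,5] = [4,5] − [1,5] + [1,4],
  ∂[0,3,4] = [3,4] − [0,4] + [0,3].
This gives a 15×10 integer matrix of rank 10; reducing to Smith normal form yields diagonal entries (1,1,1,1,1,1,1,1,1,2).

Reading off H_k = ker ∂_k / im ∂_{k+1}:

  H_2: rank ker ∂_2 − rank ∂_3 = (10 − 10) − 0 = 0, and there is no ∂_3, so H_2 = 0.

H_2 = 0.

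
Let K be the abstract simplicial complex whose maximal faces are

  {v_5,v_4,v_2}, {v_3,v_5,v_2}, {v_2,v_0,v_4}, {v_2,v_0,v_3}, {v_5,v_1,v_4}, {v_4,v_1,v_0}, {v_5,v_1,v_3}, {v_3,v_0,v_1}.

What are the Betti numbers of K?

K has 6 vertices, 12 edges, 8 triangles.
rank ∂_0 = 0, rank ∂_1 = 5 ⇒ b_0 = 6 − 0 − 5 = 1; all invariant factors of ∂_1 are 1 so no torsion. So H_0 ≅ Z.
rank ∂_1 = 5, rank ∂_2 = 7 ⇒ b_1 = 12 − 5 − 7 = 0; all invariant factors of ∂_2 are 1 so no torsion. So H_1 ≅ 0.
rank ∂_2 = 7, rank ∂_3 = 0 ⇒ b_2 = 8 − 7 − 0 = 1. So H_2 ≅ Z.

b_0 = 1, b_1 = 0, b_2 = 1.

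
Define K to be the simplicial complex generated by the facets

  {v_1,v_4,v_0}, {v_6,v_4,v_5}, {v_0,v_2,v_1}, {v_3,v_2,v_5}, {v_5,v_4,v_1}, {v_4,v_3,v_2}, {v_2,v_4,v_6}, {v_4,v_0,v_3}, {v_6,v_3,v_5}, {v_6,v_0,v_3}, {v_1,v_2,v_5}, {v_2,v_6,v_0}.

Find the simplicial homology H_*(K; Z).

H_0 = Z,  H_1 = Z/2,  H_2 = 0.

We work with the vertex ordering v_0 < v_1 < v_2 < v_3 < v_4 < v_5 < v_6. The simplices of K, each written with vertices in increasing order, are:

  0-simplices (7): [v_0], [v_1], [v_2], [v_3], [v_4], [v_5], [v_6]
  1-simplices (18): (18 of them)
  2-simplices (12): (12 of them)

Hence C_0 ≅ Z^7, C_1 ≅ Z^18, C_2 ≅ Z^12.

Boundary ∂_1: C_1 → C_0 maps an edge to its endpoints' difference, ∂[p,q] = q − p. For instance
  ∂[v_5,v_6] = [v_6] − [v_5].
The 7×18 boundary matrix has rank 6 and Smith normal form diag(1,1,1,1,1,1).

The boundary map ∂_2: C_2 → C_1 sends each 2-simplex [p,q,r] to [q,r] − [p,r] + [p,q]. For instance
  ∂[v_1,v_4,v_5] = [v_4,v_5] − [v_1,v_5] + [v_1,v_4],
  ∂[v_0,v_3,v_4] = [v_3,v_4] − [v_0,v_4] + [v_0,v_3].
The 18×12 boundary matrix has rank 12 and Smith normal form diag(1,1,1,1,1,1,1,1,1,1,1,2).

Now H_k = ker ∂_k / im ∂_{k+1}, so:

  H_0: rank C_0 − rank ∂_1 = 7 − 6 = 1, and the invariant factors of ∂_1 are all 1, so H_0 ≅ Z.
  H_1: rank ker ∂_1 − rank ∂_2 = (18 − 6) − 12 = 0, and ∂_2 has invariant factor 2 > 1, so H_1 ≅ Z/2.
  H_2: rank ker ∂_2 − rank ∂_3 = (12 − 12) − 0 = 0, and there is no ∂_3, so H_2 ≅ 0.

As a check, the Euler characteristic is 7 − 18 + 12 = 1, which agrees with 1 − 0 + 0 = 1.
(K is a triangulation of the real projective plane RP^2.)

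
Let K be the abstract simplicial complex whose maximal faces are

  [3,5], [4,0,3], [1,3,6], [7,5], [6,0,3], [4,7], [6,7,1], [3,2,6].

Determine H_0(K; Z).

Take the total order 0 < 1 < 2 < 3 < 4 < 5 < 6 < 7 on the vertex set. Then K (dimension 2) consists of the simplices:

  0-simplices (8): [0], [1], [2], [3], [4], [5], [6], [7]
  1-simplices (14): [0,3], [0,4], [0,6], [1,3], [1,6], [1,7], [2,3], [2,6], [3,4], [3,5], [3,6], [4,7], [5,7], [6,7]
  2-simplices (5): [0,3,4], [0,3,6], [1,3,6], [1,6,7], [2,3,6]

giving chain groups C_0 ≅ Z^8, C_1 ≅ Z^14, C_2 ≅ Z^5.

Boundary ∂_1: C_1 → C_0 sends each edge [p,q] (with p < q) to q − p.
The resulting 8×14 matrix has rank 7, and its Smith normal form has invariant factors (1,1,1,1,1,1,1).

∂_2: C_2 → C_1 sends each 2-simplex [p,q,r] to [q,r] − [p,r] + [p,q]. For instance
  ∂[1,3,6] = [3,6] − [1,6] + [1,3],
  ∂[2,3,6] = [3,6] − [2,6] + [2,3].
The 14×5 boundary matrix has rank 5 and Smith normal form diag(1,1,1,1,1).

Now H_k = ker ∂_k / im ∂_{k+1}, so:

  H_0: rank C_0 − rank ∂_1 = 8 − 7 = 1, and the invariant factors of ∂_1 are all 1, so H_0 ≅ Z.

H_0 = Z.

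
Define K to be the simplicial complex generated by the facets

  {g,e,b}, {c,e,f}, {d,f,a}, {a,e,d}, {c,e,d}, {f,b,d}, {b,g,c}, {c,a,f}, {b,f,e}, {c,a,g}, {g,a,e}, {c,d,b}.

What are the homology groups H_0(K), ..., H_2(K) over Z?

H_0 = Z,  H_1 = Z/2,  H_2 = 0.

We work with the vertex ordering a < b < c < d < e < f < g. The simplices of K, each written with vertices in increasing order, are:

  0-simplices (7): a, b, c, d, e, f, g
  1-simplices (18): ac, ad, ae, af, ag, bc, bd, be, bf, bg, cd, ce, cf, cg, de, df, ef, eg
  2-simplices (12): acf, acg, ade, adf, aeg, bcd, bcg, bdf, bef, beg, cde, cef

Hence C_0 ≅ Z^7, C_1 ≅ Z^18, C_2 ≅ Z^12.

∂_1: C_1 → C_0 maps an edge to its endpoints' difference, ∂[p,q] = q − p.
This gives a 7×18 integer matrix of rank 6; reducing to Smith normal form yields diagonal entries (1,1,1,1,1,1).

Boundary ∂_2: C_2 → C_1 sends each 2-simplex [p,q,r] to [q,r] − [p,r] + [p,q]. For instance
  ∂aeg = eg − ag + ae,
  ∂acg = cg − ag + ac.
The resulting 18×12 matrix has rank 12, and its Smith normal form has invariant factors (1,1,1,1,1,1,1,1,1,1,1,2).

Reading off H_k = ker ∂_k / im ∂_{k+1}:

  H_0: rank C_0 − rank ∂_1 = 7 − 6 = 1, and the invariant factors of ∂_1 are all 1, so H_0 = Z.
  H_1: rank ker ∂_1 − rank ∂_2 = (18 − 6) − 12 = 0, and ∂_2 has invariant factor 2 > 1, so H_1 = Z/2.
  H_2: rank ker ∂_2 − rank ∂_3 = (12 − 12) − 0 = 0, and there is no ∂_3, so H_2 = 0.

As a check, the Euler characteristic is 7 − 18 + 12 = 1, which agrees with 1 − 0 + 0 = 1.
(K is a triangulation of the real projective plane RP^2.)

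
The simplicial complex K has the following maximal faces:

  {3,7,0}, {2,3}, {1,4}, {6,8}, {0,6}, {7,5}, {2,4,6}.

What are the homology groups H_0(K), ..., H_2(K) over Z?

H_0 = Z,  H_1 = Z,  H_2 = 0.

Fix the vertex order 0 < 1 < 2 < 3 < 4 < 5 < 6 < 7 < 8 and write every simplex with vertices in increasing order. Then dim K = 2 and the simplices of K are:

  0-simplices (9): [0], [1], [2], [3], [4], [5], [6], [7], [8]
  1-simplices (11): [0,3], [0,6], [0,7], [1,4], [2,3], [2,4], [2,6], [3,7], [4,6], [5,7], [6,8]
  2-simplices (2): [0,3,7], [2,4,6]

giving chain groups C_0 ≅ Z^9, C_1 ≅ Z^11, C_2 ≅ Z^2.

Boundary ∂_1: C_1 → C_0 sends each edge [p,q] (with p < q) to q − p.
The resulting 9×11 matrix has rank 8, and its Smith normal form has invariant factors (1,1,1,1,1,1,1,1).

The boundary map ∂_2: C_2 → C_1 maps a triangle to the signed sum of its edges. For instance
  ∂[0,3,7] = [3,7] − [0,7] + [0,3],
  ∂[2,4,6] = [4,6] − [2,6] + [2,4].
The resulting 11×2 matrix has rank 2, and its Smith normal form has invariant factors (1,1).

Now H_k = ker ∂_k / im ∂_{k+1}, so:

  H_0: rank C_0 − rank ∂_1 = 9 − 8 = 1, and the invariant factors of ∂_1 are all 1, so H_0 ≅ Z.
  H_1: rank ker ∂_1 − rank ∂_2 = (11 − 8) − 2 = 1, and the invariant factors of ∂_2 are all 1, so H_1 ≅ Z.
  H_2: rank ker ∂_2 − rank ∂_3 = (2 − 2) − 0 = 0, and there is no ∂_3, so H_2 ≅ 0.

As a check, the Euler characteristic is 9 − 11 + 2 = 0, which agrees with 1 − 1 + 0 = 0.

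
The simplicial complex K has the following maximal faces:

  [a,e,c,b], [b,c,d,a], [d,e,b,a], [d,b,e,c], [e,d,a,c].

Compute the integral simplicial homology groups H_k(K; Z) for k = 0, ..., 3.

H_0 = Z,  H_1 = 0,  H_2 = 0,  H_3 = Z.

K has 5 vertices, 10 edges, 10 triangles, 5 3-simplices.
rank ∂_0 = 0, rank ∂_1 = 4 ⇒ b_0 = 5 − 0 − 4 = 1; all invariant factors of ∂_1 are 1 so no torsion. So H_0 ≅ Z.
rank ∂_1 = 4, rank ∂_2 = 6 ⇒ b_1 = 10 − 4 − 6 = 0; all invariant factors of ∂_2 are 1 so no torsion. So H_1 ≅ 0.
rank ∂_2 = 6, rank ∂_3 = 4 ⇒ b_2 = 10 − 6 − 4 = 0; all invariant factors of ∂_3 are 1 so no torsion. So H_2 ≅ 0.
rank ∂_3 = 4, rank ∂_4 = 0 ⇒ b_3 = 5 − 4 − 0 = 1. So H_3 ≅ Z.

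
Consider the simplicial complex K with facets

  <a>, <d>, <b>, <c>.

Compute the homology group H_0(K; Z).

K has 4 vertices.
rank ∂_0 = 0, rank ∂_1 = 0 ⇒ b_0 = 4 − 0 − 0 = 4. So H_0 ≅ Z^4.

H_0 = Z^4.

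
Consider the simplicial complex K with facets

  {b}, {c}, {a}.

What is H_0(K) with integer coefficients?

H_0 = Z^3.

Order the vertices as a < b < c. Listing each simplex with vertices in this order, K has dimension 0 with simplices:

  0-simplices (3): a, b, c

Hence C_0 ≅ Z^3.

From H_k ≅ ker(∂_k) / im(∂_{k+1}) we obtain:

  H_0: rank C_0 − rank ∂_1 = 3 − 0 = 3, and there is no ∂_1, so H_0 ≅ Z^3.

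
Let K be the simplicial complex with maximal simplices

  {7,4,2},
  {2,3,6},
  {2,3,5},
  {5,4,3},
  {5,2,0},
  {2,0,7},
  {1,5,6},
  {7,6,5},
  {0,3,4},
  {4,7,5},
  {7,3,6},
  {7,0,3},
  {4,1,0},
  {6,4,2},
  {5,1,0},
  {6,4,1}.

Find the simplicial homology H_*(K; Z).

Order the vertices as 0 < 1 < 2 < 3 < 4 < 5 < 6 < 7. Listing each simplex with vertices in this order, K has dimension 2 with simplices:

  0-simplices (8): [0], [1], [2], [3], [4], [5], [6], [7]
  1-simplices (24): (24 of them)
  2-simplices (16): [0,1,4], [0,1,5], [0,2,5], [0,2,7], [0,3,4], [0,3,7], [1,4,6], [1,5,6], [2,3,5], [2,3,6], [2,4,6], [2,4,7], [3,4,5], [3,6,7], [4,5,7], [5,6,7]

giving chain groups C_0 ≅ Z^8, C_1 ≅ Z^24, C_2 ≅ Z^16.

∂_1: C_1 → C_0 is given by ∂[p,q] = [q] − [p].
The resulting 8×24 matrix has rank 7, and its Smith normal form has invariant factors (1,1,1,1,1,1,1).

The boundary map ∂_2: C_2 → C_1 sends each 2-simplex [p,q,r] to [q,r] − [p,r] + [p,q]. For instance
  ∂[0,1,5] = [1,5] − [0,5] + [0,1],
  ∂[2,4,7] = [4,7] − [2,7] + [2,4].
As a 24×16 matrix over Z this has rank 15, with invariant factors (1,1,1,1,1,1,1,1,1,1,1,1,1,1,1).

From H_k ≅ ker(∂_k) / im(∂_{k+1}) we obtain:

  H_0: rank C_0 − rank ∂_1 = 8 − 7 = 1, and the invariant factors of ∂_1 are all 1, so H_0 = Z.
  H_1: rank ker ∂_1 − rank ∂_2 = (24 − 7) − 15 = 2, and the invariant factors of ∂_2 are all 1, so H_1 = Z^2.
  H_2: rank ker ∂_2 − rank ∂_3 = (16 − 15) − 0 = 1, and there is no ∂_3, so H_2 = Z.

As a check, the Euler characteristic is 8 − 24 + 16 = 0, which agrees with 1 − 2 + 1 = 0.
(K is a triangulation of the torus T^2.)

H_0 ≅ Z,  H_1 ≅ Z^2,  H_2 ≅ Z.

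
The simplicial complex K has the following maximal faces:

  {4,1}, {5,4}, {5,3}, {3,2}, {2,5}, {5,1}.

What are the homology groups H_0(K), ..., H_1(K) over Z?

Take the total order 1 < 2 < 3 < 4 < 5 on the vertex set. Then K (dimension 1) consists of the simplices:

  0-simplices (5): [1], [2], [3], [4], [5]
  1-simplices (6): [1,4], [1,5], [2,3], [2,5], [3,5], [4,5]

giving chain groups C_0 ≅ Z^5, C_1 ≅ Z^6.

∂_1: C_1 → C_0 sends each edge [p,q] (with p < q) to q − p. For instance
  ∂[3,5] = [5] − [3].
The 5×6 boundary matrix has rank 4 and Smith normal form diag(1,1,1,1).

From H_k ≅ ker(∂_k) / im(∂_{k+1}) we obtain:

  H_0: rank C_0 − rank ∂_1 = 5 − 4 = 1, and the invariant factors of ∂_1 are all 1, so H_0 = Z.
  H_1: rank ker ∂_1 − rank ∂_2 = (6 − 4) − 0 = 2, and there is no ∂_2, so H_1 = Z^2.

As a check, the Euler characteristic is 5 − 6 = -1, which agrees with 1 − 2 = -1.

H_0 ≅ Z,  H_1 ≅ Z^2.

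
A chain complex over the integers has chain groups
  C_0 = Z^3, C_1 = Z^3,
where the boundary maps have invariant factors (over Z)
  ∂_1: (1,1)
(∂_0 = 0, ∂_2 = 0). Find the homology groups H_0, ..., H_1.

H_0 = Z,  H_1 = Z.

H_0: b_0 = 3 − 0 − 2 = 1; torsion from ∂_1 factors > 1: none. So H_0 = Z.
H_1: b_1 = 3 − 2 − 0 = 1; torsion from ∂_2 factors > 1: none. So H_1 = Z.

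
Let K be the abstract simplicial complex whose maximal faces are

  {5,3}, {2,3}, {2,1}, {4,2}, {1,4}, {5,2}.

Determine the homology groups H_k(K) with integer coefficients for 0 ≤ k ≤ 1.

H_0 ≅ Z,  H_1 ≅ Z^2.

Take the total order 1 < 2 < 3 < 4 < 5 on the vertex set. Then K (dimension 1) consists of the simplices:

  0-simplices (5): [1], [2], [3], [4], [5]
  1-simplices (6): [1,2], [1,4], [2,3], [2,4], [2,5], [3,5]

Hence C_0 ≅ Z^5, C_1 ≅ Z^6.

∂_1: C_1 → C_0 sends each edge [p,q] (with p < q) to q − p.
As a 5×6 matrix over Z this has rank 4, with invariant factors (1,1,1,1).

Now H_k = ker ∂_k / im ∂_{k+1}, so:

  H_0: rank C_0 − rank ∂_1 = 5 − 4 = 1, and the invariant factors of ∂_1 are all 1, so H_0 ≅ Z.
  H_1: rank ker ∂_1 − rank ∂_2 = (6 − 4) − 0 = 2, and there is no ∂_2, so H_1 ≅ Z^2.

(K is a triangulation of a wedge of 2 circles.)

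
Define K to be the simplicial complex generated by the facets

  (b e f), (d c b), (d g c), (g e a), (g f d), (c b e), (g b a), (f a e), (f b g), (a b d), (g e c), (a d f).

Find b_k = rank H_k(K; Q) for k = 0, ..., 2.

Fix the vertex order a < b < c < d < e < f < g and write every simplex with vertices in increasing order. Then dim K = 2 and the simplices of K are:

  0-simplices (7): a, b, c, d, e, f, g
  1-simplices (18): ab, ad, ae, af, ag, bc, bd, be, bf, bg, cd, ce, cg, df, dg, ef, eg, fg
  2-simplices (12): abd, abg, adf, aef, aeg, bcd, bce, bef, bfg, cdg, ceg, dfg

Hence C_0 ≅ Z^7, C_1 ≅ Z^18, C_2 ≅ Z^12.

Boundary ∂_1: C_1 → C_0 is given by ∂[p,q] = [q] − [p].
This gives a 7×18 integer matrix of rank 6; reducing to Smith normal form yields diagonal entries (1,1,1,1,1,1).

Boundary ∂_2: C_2 → C_1 acts by ∂[p,q,r] = [q,r] − [p,r] + [p,q]. For instance
  ∂cdg = dg − cg + cd,
  ∂abd = bd − ad + ab.
The 18×12 boundary matrix has rank 12 and Smith normal form diag(1,1,1,1,1,1,1,1,1,1,1,2).

Computing H_k = (kernel of ∂_k) / (image of ∂_{k+1}):

  H_0: rank C_0 − rank ∂_1 = 7 − 6 = 1, and the invariant factors of ∂_1 are all 1, so H_0 ≅ Z.
  H_1: rank ker ∂_1 − rank ∂_2 = (18 − 6) − 12 = 0, and ∂_2 has invariant factor 2 > 1, so H_1 ≅ Z/2.
  H_2: rank ker ∂_2 − rank ∂_3 = (12 − 12) − 0 = 0, and there is no ∂_3, so H_2 ≅ 0.

As a check, the Euler characteristic is 7 − 18 + 12 = 1, which agrees with 1 − 0 + 0 = 1.
(K is a triangulation of the real projective plane RP^2.)

Hence the Betti numbers are b_0 = 1, b_1 = 0, b_2 = 0.

b_0 = 1, b_1 = 0, b_2 = 0.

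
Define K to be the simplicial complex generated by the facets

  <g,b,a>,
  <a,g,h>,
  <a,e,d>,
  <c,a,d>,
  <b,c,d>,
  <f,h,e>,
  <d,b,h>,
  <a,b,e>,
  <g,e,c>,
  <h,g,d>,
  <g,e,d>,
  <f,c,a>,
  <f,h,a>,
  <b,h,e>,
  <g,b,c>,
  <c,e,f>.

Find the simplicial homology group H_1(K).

K has 8 vertices, 24 edges, 16 triangles.
rank ∂_1 = 7, rank ∂_2 = 15 ⇒ b_1 = 24 − 7 − 15 = 2; all invariant factors of ∂_2 are 1 so no torsion. So H_1 ≅ Z^2.

H_1 = Z^2.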